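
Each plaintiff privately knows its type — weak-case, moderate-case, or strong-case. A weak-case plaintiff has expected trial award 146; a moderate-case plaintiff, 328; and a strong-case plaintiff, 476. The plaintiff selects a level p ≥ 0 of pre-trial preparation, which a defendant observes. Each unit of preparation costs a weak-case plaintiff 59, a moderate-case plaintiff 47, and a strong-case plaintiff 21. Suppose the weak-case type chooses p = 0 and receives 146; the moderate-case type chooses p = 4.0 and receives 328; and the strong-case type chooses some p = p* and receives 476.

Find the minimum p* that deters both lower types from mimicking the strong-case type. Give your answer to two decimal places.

Weak-case type (on-path payoff 146) won't mimic when 146 ≥ 476 − 59·p*, i.e. p* ≥ 5.59.
Moderate-case type (on-path payoff 328 − 47×4.0 = 140) won't mimic when 140 ≥ 476 − 47·p*, i.e. p* ≥ 7.15.
Both must hold, so p* = max(5.59, 7.15) = 7.15. The moderate-case type's constraint binds.

7.15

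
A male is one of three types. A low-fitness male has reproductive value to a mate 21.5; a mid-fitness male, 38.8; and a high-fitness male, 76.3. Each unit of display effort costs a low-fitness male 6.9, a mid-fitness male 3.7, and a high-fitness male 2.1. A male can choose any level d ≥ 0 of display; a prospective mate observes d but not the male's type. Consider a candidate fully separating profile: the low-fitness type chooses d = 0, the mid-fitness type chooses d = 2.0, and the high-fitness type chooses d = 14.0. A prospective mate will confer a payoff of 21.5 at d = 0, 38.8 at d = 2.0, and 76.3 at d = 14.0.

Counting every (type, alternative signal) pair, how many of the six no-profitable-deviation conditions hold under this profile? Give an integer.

5

Low-fitness (own payoff 21.5): to d=2.0 gives 38.8 − 6.9×2.0 = 25 → profitable ✗; to d=14.0 gives 76.3 − 6.9×14.0 = -20.3 → no gain ✓.
High-fitness (own payoff 76.3 − 2.1×14.0 = 46.9): to d=0 gives 21.5 → no gain ✓; to d=2.0 gives 38.8 − 2.1×2.0 = 34.6 → no gain ✓.
Mid-fitness (own payoff 38.8 − 3.7×2.0 = 31.4): to d=0 gives 21.5 → no gain ✓; to d=14.0 gives 76.3 − 3.7×14.0 = 24.5 → no gain ✓.
5 of the 6 constraints hold; not an equilibrium.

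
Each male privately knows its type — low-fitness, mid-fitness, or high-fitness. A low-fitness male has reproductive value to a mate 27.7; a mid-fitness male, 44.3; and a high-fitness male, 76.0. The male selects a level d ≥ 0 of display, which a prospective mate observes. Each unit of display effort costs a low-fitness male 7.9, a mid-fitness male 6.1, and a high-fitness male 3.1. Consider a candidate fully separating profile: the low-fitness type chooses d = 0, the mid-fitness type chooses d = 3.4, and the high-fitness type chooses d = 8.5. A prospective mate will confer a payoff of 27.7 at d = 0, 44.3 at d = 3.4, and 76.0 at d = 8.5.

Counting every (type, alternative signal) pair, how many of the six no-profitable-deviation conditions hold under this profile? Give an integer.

4

High-fitness (own payoff 76.0 − 3.1×8.5 = 49.65): to d=0 gives 27.7 → no gain ✓; to d=3.4 gives 44.3 − 3.1×3.4 = 33.76 → no gain ✓.
Low-fitness (own payoff 27.7): to d=3.4 gives 44.3 − 7.9×3.4 = 17.44 → no gain ✓; to d=8.5 gives 76.0 − 7.9×8.5 = 8.85 → no gain ✓.
Mid-fitness (own payoff 44.3 − 6.1×3.4 = 23.56): to d=0 gives 27.7 → profitable ✗; to d=8.5 gives 76.0 − 6.1×8.5 = 24.15 → profitable ✗.
4 of the 6 constraints hold; not an equilibrium.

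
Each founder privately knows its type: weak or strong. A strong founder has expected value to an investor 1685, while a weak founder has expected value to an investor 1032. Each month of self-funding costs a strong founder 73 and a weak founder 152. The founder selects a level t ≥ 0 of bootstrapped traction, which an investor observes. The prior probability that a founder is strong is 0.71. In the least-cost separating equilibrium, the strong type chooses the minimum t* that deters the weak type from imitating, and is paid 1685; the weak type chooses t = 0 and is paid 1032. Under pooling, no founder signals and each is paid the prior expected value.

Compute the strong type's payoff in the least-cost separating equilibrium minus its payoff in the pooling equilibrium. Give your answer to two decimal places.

Least-cost separating signal: t* solves 1032 = 1685 − 152·t*, so t* = (1685 − 1032)/152 ≈ 4.2961.
Strong type's separating payoff: 1685 − 73 × t* = 1685 − 73 × (1685 − 1032)/152 = 1685 − 47669/152 ≈ 1371.3882.
Pooling payoff: 0.71 × 1685 + 0.29 × 1032 = 1495.63.
Difference: 1371.3882 − 1495.63 = -124.2418, i.e. -124.24 to two decimal places.
The strong type would prefer the pooling outcome.

-124.24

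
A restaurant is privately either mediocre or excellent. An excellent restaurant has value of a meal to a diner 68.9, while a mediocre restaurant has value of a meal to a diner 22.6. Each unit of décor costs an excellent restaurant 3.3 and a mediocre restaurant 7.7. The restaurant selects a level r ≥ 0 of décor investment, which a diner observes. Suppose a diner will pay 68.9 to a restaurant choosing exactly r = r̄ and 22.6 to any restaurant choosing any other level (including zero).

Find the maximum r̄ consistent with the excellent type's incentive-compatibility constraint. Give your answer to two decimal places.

Choosing r̄ yields the excellent type 68.9 − 3.3·r̄; choosing zero yields 22.6.
The excellent type is indifferent at 68.9 − 3.3·r̄ = 22.6, i.e. r̄ = (68.9 − 22.6) / 3.3 ≈ 14.03.
For any r̄ above 14.03 the excellent type would rather pool at zero, so separation collapses.

14.03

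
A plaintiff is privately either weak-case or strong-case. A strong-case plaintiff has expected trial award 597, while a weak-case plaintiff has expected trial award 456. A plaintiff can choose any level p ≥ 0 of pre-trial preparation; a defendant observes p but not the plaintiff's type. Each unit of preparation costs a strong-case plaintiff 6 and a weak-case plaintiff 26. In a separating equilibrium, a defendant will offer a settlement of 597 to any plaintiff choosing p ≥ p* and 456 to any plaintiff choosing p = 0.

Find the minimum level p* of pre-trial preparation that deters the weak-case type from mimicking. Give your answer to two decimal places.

5.42

A weak-case plaintiff choosing p = 0 receives 456.
Imitating at p* instead would pay 597 at cost 26·p*, netting 597 − 26·p*.
Indifference: 456 = 597 − 26·p*, so p* = (597 − 456) / 26 ≈ 5.42.
This is the weak-case type's binding incentive-compatibility constraint; any p ≥ 5.42 sustains separation on that side.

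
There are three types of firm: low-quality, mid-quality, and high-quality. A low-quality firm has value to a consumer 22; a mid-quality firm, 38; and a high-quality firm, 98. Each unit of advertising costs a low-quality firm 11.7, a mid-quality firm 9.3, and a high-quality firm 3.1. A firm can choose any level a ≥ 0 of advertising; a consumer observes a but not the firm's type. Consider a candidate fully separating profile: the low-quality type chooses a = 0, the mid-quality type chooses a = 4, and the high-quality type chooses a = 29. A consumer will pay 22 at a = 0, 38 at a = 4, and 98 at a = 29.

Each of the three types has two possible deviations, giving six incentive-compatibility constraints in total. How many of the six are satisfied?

Mid-quality (own payoff 38 − 9.3×4 = 0.8): to a=0 gives 22 → profitable ✗; to a=29 gives 98 − 9.3×29 = -171.7 → no gain ✓.
High-quality (own payoff 98 − 3.1×29 = 8.1): to a=0 gives 22 → profitable ✗; to a=4 gives 38 − 3.1×4 = 25.6 → profitable ✗.
Low-quality (own payoff 22): to a=4 gives 38 − 11.7×4 = -8.8 → no gain ✓; to a=29 gives 98 − 11.7×29 = -241.3 → no gain ✓.
3 of the 6 constraints hold; not an equilibrium.

3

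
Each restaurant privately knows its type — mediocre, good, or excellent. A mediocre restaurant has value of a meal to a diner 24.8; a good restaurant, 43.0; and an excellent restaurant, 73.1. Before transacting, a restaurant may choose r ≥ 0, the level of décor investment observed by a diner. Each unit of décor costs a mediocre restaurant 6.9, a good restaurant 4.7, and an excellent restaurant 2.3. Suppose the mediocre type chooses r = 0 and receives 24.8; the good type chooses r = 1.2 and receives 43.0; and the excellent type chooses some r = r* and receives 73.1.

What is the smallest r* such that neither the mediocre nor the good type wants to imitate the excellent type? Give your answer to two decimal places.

Good type (on-path payoff 43.0 − 4.7×1.2 = 37.36) won't mimic when 37.36 ≥ 73.1 − 4.7·r*, i.e. r* ≥ 7.60.
Mediocre type (on-path payoff 24.8) won't mimic when 24.8 ≥ 73.1 − 6.9·r*, i.e. r* ≥ 7.00.
Both must hold, so r* = max(7.00, 7.60) = 7.60. The good type's constraint binds.

7.60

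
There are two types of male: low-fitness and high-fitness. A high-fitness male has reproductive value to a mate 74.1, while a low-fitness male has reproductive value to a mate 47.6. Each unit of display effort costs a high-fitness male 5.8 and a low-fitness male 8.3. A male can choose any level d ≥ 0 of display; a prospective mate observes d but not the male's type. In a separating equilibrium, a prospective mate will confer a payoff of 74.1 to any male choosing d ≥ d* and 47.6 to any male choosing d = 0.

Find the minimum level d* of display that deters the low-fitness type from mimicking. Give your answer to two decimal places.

3.19

A low-fitness male choosing d = 0 receives 47.6.
Imitating at d* instead would pay 74.1 at cost 8.3·d*, netting 74.1 − 8.3·d*.
Indifference: 47.6 = 74.1 − 8.3·d*, so d* = (74.1 − 47.6) / 8.3 ≈ 3.19.
At d* the low-fitness type's incentive constraint just binds; the high-fitness type strictly prefers d* since its per-unit cost is lower.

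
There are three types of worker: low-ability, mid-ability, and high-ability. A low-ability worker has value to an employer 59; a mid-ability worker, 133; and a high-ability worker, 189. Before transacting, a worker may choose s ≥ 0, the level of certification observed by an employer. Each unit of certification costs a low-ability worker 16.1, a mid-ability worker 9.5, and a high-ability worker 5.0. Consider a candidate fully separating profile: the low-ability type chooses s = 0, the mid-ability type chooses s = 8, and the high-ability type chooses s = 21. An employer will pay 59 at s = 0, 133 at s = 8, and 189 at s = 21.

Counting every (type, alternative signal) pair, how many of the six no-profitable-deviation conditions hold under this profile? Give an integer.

4

Mid-ability (own payoff 133 − 9.5×8 = 57): to s=0 gives 59 → profitable ✗; to s=21 gives 189 − 9.5×21 = -10.5 → no gain ✓.
High-ability (own payoff 189 − 5.0×21 = 84): to s=0 gives 59 → no gain ✓; to s=8 gives 133 − 5.0×8 = 93 → profitable ✗.
Low-ability (own payoff 59): to s=8 gives 133 − 16.1×8 = 4.2 → no gain ✓; to s=21 gives 189 − 16.1×21 = -149.1 → no gain ✓.
4 of the 6 constraints hold; not an equilibrium.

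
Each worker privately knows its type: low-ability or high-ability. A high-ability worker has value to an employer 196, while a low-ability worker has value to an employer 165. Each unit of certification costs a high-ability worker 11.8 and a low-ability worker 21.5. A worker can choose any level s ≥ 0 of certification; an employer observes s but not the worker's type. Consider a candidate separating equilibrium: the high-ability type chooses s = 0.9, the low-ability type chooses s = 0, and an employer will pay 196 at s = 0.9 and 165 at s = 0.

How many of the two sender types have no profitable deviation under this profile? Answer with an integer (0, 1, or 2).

1

Low-ability type: stay at 0 → 165; mimic → 196 − 21.5 × 0.9 = 176.65. IC fails (165 < 176.65).
High-ability type: signal → 196 − 11.8 × 0.9 = 185.38; deviate to 0 → 165. IC holds (185.38 ≥ 165).
1 of 2 constraints hold, so this profile is not an equilibrium.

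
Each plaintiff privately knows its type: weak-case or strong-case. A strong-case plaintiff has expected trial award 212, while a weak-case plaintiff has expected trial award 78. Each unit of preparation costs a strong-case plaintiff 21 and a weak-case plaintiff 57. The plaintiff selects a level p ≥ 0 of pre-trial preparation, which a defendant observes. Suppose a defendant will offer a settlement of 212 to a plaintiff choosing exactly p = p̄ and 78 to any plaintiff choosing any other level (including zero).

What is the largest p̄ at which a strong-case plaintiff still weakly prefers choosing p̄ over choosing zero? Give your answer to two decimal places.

Choosing p̄ yields the strong-case type 212 − 21·p̄; choosing zero yields 78.
The strong-case type is indifferent at 212 − 21·p̄ = 78, i.e. p̄ = (212 − 78) / 21 ≈ 6.38.
For any p̄ above 6.38 the strong-case type would rather pool at zero, so separation collapses.

6.38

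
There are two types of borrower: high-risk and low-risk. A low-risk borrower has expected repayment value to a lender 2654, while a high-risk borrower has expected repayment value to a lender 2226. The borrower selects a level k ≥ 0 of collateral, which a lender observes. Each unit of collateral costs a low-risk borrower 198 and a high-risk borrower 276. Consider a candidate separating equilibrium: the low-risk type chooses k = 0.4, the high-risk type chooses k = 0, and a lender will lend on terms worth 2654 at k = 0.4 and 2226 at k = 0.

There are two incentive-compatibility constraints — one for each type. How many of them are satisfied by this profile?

1

High-risk type: stay at 0 → 2226; mimic → 2654 − 276 × 0.4 = 2543.6. IC fails (2226 < 2543.6).
Low-risk type: signal → 2654 − 198 × 0.4 = 2574.8; deviate to 0 → 2226. IC holds (2574.8 ≥ 2226).
1 of 2 constraints hold, so this profile is not an equilibrium.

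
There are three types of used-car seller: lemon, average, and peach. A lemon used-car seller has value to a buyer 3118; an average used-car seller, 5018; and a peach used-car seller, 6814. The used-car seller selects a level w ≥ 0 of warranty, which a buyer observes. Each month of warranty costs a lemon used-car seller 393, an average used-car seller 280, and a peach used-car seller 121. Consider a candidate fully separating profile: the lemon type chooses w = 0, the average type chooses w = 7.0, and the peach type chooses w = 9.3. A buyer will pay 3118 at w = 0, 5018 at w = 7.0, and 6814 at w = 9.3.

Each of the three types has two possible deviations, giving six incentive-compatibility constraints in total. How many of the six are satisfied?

3

Lemon (own payoff 3118): to w=7.0 gives 5018 − 393×7.0 = 2267 → no gain ✓; to w=9.3 gives 6814 − 393×9.3 = 3159.1 → profitable ✗.
Peach (own payoff 6814 − 121×9.3 = 5688.7): to w=0 gives 3118 → no gain ✓; to w=7.0 gives 5018 − 121×7.0 = 4171 → no gain ✓.
Average (own payoff 5018 − 280×7.0 = 3058): to w=0 gives 3118 → profitable ✗; to w=9.3 gives 6814 − 280×9.3 = 4210 → profitable ✗.
3 of the 6 constraints hold; not an equilibrium.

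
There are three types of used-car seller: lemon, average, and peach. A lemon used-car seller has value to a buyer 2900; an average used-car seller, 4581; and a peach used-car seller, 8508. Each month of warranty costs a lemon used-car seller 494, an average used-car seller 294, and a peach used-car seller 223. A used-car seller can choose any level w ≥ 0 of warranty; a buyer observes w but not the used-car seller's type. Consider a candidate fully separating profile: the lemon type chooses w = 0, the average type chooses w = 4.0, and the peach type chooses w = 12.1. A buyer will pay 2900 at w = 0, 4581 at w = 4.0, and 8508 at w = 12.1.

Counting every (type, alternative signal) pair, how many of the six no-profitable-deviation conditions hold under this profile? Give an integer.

Peach (own payoff 8508 − 223×12.1 = 5809.7): to w=0 gives 2900 → no gain ✓; to w=4.0 gives 4581 − 223×4.0 = 3689 → no gain ✓.
Lemon (own payoff 2900): to w=4.0 gives 4581 − 494×4.0 = 2605 → no gain ✓; to w=12.1 gives 8508 − 494×12.1 = 2530.6 → no gain ✓.
Average (own payoff 4581 − 294×4.0 = 3405): to w=0 gives 2900 → no gain ✓; to w=12.1 gives 8508 − 294×12.1 = 4950.6 → profitable ✗.
5 of the 6 constraints hold; not an equilibrium.

5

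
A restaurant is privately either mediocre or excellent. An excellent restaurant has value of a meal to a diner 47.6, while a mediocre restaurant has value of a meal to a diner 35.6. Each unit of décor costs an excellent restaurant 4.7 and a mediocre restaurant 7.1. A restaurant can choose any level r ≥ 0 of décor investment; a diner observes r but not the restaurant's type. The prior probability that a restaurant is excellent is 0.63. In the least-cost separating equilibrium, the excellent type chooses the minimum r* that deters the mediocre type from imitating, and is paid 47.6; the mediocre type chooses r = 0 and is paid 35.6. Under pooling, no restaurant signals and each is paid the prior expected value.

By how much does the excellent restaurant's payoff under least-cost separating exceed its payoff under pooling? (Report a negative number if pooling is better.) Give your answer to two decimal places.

Least-cost separating signal: r* solves 35.6 = 47.6 − 7.1·r*, so r* = (47.6 − 35.6)/7.1 ≈ 1.6901.
Excellent type's separating payoff: 47.6 − 4.7 × r* = 47.6 − 4.7 × (47.6 − 35.6)/7.1 = 47.6 − 56.4/7.1 ≈ 39.6563.
Pooling payoff: 0.63 × 47.6 + 0.37 × 35.6 = 43.16.
Difference: 39.6563 − 43.16 = -3.5037, i.e. -3.50 to two decimal places.
The excellent type would prefer the pooling outcome.

-3.50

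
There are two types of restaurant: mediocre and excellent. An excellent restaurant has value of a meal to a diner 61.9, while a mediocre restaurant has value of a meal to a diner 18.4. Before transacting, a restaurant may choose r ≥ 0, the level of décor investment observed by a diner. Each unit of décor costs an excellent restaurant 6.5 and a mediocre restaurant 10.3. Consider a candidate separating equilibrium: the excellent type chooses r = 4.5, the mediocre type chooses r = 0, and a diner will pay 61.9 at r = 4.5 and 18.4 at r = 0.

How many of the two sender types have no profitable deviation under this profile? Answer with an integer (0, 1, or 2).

Excellent type: signal → 61.9 − 6.5 × 4.5 = 32.65; deviate to 0 → 18.4. IC holds (32.65 ≥ 18.4).
Mediocre type: stay at 0 → 18.4; mimic → 61.9 − 10.3 × 4.5 = 15.55. IC holds (18.4 ≥ 15.55).
2 of 2 constraints hold, so this is a separating equilibrium.

2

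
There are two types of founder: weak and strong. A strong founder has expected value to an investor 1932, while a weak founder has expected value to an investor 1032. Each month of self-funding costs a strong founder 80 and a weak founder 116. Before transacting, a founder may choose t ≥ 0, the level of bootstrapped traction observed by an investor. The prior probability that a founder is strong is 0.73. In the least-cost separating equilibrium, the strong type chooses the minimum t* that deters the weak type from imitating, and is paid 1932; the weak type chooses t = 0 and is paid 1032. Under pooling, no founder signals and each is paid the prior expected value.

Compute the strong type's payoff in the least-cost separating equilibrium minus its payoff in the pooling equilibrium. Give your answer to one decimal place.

Least-cost separating signal: t* solves 1032 = 1932 − 116·t*, so t* = (1932 − 1032)/116 ≈ 7.7586.
Strong type's separating payoff: 1932 − 80 × t* = 1932 − 80 × (1932 − 1032)/116 = 1932 − 72000/116 ≈ 1311.310.
Pooling payoff: 0.73 × 1932 + 0.27 × 1032 = 1689.
Difference: 1311.310 − 1689 = -377.69, i.e. -377.7 to one decimal place.
The strong type would prefer the pooling outcome.

-377.7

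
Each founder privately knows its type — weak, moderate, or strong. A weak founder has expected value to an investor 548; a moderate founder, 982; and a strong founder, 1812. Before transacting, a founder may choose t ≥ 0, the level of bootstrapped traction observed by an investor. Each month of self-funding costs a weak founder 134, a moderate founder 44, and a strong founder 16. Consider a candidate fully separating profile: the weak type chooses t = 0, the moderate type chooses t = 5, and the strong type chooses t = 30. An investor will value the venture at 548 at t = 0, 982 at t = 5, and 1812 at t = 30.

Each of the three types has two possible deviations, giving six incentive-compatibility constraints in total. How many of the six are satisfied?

6

Strong (own payoff 1812 − 16×30 = 1332): to t=0 gives 548 → no gain ✓; to t=5 gives 982 − 16×5 = 902 → no gain ✓.
Weak (own payoff 548): to t=5 gives 982 − 134×5 = 312 → no gain ✓; to t=30 gives 1812 − 134×30 = -2208 → no gain ✓.
Moderate (own payoff 982 − 44×5 = 762): to t=0 gives 548 → no gain ✓; to t=30 gives 1812 − 44×30 = 492 → no gain ✓.
6 of the 6 constraints hold; this profile is a separating equilibrium.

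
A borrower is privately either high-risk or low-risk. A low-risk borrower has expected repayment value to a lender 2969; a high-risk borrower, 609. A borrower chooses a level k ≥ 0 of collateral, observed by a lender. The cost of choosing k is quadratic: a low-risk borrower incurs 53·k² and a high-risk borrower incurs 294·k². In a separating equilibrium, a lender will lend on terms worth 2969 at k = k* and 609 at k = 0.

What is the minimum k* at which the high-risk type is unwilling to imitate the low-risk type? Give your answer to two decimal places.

The high-risk type at k = 0 receives 609; imitating at k* yields 2969 − 294·k*².
Indifference: 609 = 2969 − 294·k*², so k*² = (2969 − 609) / 294 ≈ 8.0272.
k* = √8.0272 ≈ 2.83.

2.83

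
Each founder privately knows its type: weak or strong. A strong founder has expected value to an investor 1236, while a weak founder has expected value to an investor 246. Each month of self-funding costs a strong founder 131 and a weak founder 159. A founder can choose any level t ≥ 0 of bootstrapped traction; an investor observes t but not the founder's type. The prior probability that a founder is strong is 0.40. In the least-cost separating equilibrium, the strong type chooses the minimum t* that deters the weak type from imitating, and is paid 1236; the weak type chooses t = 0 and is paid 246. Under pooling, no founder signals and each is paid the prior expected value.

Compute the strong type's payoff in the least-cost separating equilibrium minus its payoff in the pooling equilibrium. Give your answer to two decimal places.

Least-cost separating signal: t* solves 246 = 1236 − 159·t*, so t* = (1236 − 246)/159 ≈ 6.2264.
Strong type's separating payoff: 1236 − 131 × t* = 1236 − 131 × (1236 − 246)/159 = 1236 − 129690/159 ≈ 420.3396.
Pooling payoff: 0.40 × 1236 + 0.60 × 246 = 642.
Difference: 420.3396 − 642 = -221.6604, i.e. -221.66 to two decimal places.
The strong type would prefer the pooling outcome.

-221.66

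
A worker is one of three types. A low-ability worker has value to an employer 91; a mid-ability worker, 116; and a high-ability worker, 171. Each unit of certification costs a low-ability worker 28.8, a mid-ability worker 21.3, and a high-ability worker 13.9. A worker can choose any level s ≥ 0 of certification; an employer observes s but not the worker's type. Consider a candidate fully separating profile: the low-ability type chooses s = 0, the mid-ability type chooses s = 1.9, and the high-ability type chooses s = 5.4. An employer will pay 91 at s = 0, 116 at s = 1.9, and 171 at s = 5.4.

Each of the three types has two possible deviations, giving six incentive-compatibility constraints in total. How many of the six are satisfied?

5

Mid-ability (own payoff 116 − 21.3×1.9 = 75.53): to s=0 gives 91 → profitable ✗; to s=5.4 gives 171 − 21.3×5.4 = 55.98 → no gain ✓.
Low-ability (own payoff 91): to s=1.9 gives 116 − 28.8×1.9 = 61.28 → no gain ✓; to s=5.4 gives 171 − 28.8×5.4 = 15.48 → no gain ✓.
High-ability (own payoff 171 − 13.9×5.4 = 95.94): to s=0 gives 91 → no gain ✓; to s=1.9 gives 116 − 13.9×1.9 = 89.59 → no gain ✓.
5 of the 6 constraints hold; not an equilibrium.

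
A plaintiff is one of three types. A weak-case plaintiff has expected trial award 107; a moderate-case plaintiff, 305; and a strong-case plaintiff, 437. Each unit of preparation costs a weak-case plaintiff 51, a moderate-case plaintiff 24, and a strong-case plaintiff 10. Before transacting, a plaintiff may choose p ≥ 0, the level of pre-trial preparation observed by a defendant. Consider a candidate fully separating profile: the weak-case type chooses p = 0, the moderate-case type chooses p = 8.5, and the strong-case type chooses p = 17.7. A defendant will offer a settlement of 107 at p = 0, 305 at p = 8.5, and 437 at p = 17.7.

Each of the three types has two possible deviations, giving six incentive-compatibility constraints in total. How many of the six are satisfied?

5

Weak-case (own payoff 107): to p=8.5 gives 305 − 51×8.5 = -128.5 → no gain ✓; to p=17.7 gives 437 − 51×17.7 = -465.7 → no gain ✓.
Moderate-case (own payoff 305 − 24×8.5 = 101): to p=0 gives 107 → profitable ✗; to p=17.7 gives 437 − 24×17.7 = 12.2 → no gain ✓.
Strong-case (own payoff 437 − 10×17.7 = 260): to p=0 gives 107 → no gain ✓; to p=8.5 gives 305 − 10×8.5 = 220 → no gain ✓.
5 of the 6 constraints hold; not an equilibrium.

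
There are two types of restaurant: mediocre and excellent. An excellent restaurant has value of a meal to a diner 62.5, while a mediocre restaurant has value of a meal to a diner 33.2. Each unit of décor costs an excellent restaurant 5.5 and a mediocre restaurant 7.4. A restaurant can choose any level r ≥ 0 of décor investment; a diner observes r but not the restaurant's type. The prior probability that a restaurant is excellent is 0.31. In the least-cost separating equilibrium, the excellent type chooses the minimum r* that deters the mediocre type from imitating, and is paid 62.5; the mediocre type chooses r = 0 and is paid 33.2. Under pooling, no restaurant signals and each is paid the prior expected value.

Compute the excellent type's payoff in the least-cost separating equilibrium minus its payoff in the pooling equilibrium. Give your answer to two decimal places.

-1.56

Least-cost separating signal: r* solves 33.2 = 62.5 − 7.4·r*, so r* = (62.5 − 33.2)/7.4 ≈ 3.9595.
Excellent type's separating payoff: 62.5 − 5.5 × r* = 62.5 − 5.5 × (62.5 − 33.2)/7.4 = 62.5 − 161.15/7.4 ≈ 40.7230.
Pooling payoff: 0.31 × 62.5 + 0.69 × 33.2 = 42.283.
Difference: 40.7230 − 42.283 = -1.56.
The excellent type would prefer the pooling outcome.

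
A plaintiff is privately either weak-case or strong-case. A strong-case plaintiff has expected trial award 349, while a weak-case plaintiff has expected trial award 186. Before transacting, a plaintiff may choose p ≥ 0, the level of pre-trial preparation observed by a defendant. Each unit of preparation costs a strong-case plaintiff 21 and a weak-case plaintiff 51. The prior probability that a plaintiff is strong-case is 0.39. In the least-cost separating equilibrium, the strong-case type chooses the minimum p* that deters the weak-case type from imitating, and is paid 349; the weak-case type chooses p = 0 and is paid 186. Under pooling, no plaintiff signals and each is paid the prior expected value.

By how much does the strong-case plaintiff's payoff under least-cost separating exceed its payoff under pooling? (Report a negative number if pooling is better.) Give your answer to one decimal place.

32.3

Least-cost separating signal: p* solves 186 = 349 − 51·p*, so p* = (349 − 186)/51 ≈ 3.1961.
Strong-case type's separating payoff: 349 − 21 × p* = 349 − 21 × (349 − 186)/51 = 349 − 3423/51 ≈ 281.882.
Pooling payoff: 0.39 × 349 + 0.61 × 186 = 249.57.
Difference: 281.882 − 249.57 = 32.312, i.e. 32.3 to one decimal place.
The strong-case type prefers to separate.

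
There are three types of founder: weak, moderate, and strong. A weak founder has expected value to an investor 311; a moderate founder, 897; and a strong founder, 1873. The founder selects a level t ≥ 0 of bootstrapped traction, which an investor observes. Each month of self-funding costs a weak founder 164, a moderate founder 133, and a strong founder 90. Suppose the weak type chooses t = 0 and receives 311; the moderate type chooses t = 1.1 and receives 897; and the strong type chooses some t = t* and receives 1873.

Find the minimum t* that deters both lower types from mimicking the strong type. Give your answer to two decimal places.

9.52

Weak type (on-path payoff 311) won't mimic when 311 ≥ 1873 − 164·t*, i.e. t* ≥ 9.52.
Moderate type (on-path payoff 897 − 133×1.1 = 750.7) won't mimic when 750.7 ≥ 1873 − 133·t*, i.e. t* ≥ 8.44.
Both must hold, so t* = max(9.52, 8.44) = 9.52. The weak type's constraint binds.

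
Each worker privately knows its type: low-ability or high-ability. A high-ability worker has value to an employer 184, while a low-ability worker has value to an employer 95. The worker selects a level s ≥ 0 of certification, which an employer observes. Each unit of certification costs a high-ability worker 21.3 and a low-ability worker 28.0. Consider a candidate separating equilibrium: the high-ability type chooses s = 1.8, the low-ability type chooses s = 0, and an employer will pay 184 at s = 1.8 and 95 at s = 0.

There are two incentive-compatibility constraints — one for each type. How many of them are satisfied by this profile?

1

Low-ability type: stay at 0 → 95; mimic → 184 − 28.0 × 1.8 = 133.6. IC fails (95 < 133.6).
High-ability type: signal → 184 − 21.3 × 1.8 = 145.66; deviate to 0 → 95. IC holds (145.66 ≥ 95).
1 of 2 constraints hold, so this profile is not an equilibrium.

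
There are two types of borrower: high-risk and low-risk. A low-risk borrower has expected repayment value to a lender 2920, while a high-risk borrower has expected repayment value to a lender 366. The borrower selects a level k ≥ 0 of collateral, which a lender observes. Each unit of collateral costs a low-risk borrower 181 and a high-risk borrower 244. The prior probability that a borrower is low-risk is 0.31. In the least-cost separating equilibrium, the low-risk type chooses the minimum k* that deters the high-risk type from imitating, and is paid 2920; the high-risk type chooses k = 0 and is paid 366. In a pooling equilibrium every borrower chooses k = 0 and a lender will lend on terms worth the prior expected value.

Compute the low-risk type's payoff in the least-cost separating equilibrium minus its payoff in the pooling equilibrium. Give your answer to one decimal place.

Least-cost separating signal: k* solves 366 = 2920 − 244·k*, so k* = (2920 − 366)/244 ≈ 10.4672.
Low-risk type's separating payoff: 2920 − 181 × k* = 2920 − 181 × (2920 − 366)/244 = 2920 − 462274/244 ≈ 1025.434.
Pooling payoff: 0.31 × 2920 + 0.69 × 366 = 1157.74.
Difference: 1025.434 − 1157.74 = -132.306, i.e. -132.3 to one decimal place.
The low-risk type would prefer the pooling outcome.

-132.3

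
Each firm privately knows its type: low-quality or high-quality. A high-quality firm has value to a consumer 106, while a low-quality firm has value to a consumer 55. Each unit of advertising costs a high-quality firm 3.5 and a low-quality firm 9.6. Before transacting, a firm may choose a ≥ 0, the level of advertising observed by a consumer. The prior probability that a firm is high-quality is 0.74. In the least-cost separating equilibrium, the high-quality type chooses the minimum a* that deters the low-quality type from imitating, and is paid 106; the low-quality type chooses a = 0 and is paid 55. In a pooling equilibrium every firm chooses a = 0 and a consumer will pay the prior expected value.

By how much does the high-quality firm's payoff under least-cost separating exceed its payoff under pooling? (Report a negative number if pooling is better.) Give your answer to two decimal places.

Least-cost separating signal: a* solves 55 = 106 − 9.6·a*, so a* = (106 − 55)/9.6 = 5.3125.
High-quality type's separating payoff: 106 − 3.5 × a* = 106 − 3.5 × (106 − 55)/9.6 = 106 − 178.5/9.6 ≈ 87.4063.
Pooling payoff: 0.74 × 106 + 0.26 × 55 = 92.74.
Difference: 87.4063 − 92.74 = -5.3337, i.e. -5.33 to two decimal places.
The high-quality type would prefer the pooling outcome.

-5.33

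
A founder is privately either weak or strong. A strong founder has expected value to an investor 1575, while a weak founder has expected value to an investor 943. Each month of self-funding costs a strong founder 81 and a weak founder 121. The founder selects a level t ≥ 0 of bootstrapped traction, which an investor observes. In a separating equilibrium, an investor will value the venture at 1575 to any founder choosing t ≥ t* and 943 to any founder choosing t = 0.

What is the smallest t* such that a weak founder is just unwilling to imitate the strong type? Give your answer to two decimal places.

5.22

A weak founder choosing t = 0 receives 943.
Imitating at t* instead would pay 1575 at cost 121·t*, netting 1575 − 121·t*.
Indifference: 943 = 1575 − 121·t*, so t* = (1575 − 943) / 121 ≈ 5.22.
This is the weak type's binding incentive-compatibility constraint; any t ≥ 5.22 sustains separation on that side.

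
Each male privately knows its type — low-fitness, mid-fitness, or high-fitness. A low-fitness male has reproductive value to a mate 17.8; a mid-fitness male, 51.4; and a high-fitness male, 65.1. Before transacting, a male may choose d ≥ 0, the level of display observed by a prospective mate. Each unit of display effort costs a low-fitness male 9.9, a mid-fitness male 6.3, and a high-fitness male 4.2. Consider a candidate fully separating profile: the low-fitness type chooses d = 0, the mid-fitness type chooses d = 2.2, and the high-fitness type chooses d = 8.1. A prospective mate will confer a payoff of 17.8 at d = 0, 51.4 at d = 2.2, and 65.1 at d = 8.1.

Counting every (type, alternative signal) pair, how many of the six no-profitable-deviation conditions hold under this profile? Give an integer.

Low-fitness (own payoff 17.8): to d=2.2 gives 51.4 − 9.9×2.2 = 29.62 → profitable ✗; to d=8.1 gives 65.1 − 9.9×8.1 = -15.09 → no gain ✓.
Mid-fitness (own payoff 51.4 − 6.3×2.2 = 37.54): to d=0 gives 17.8 → no gain ✓; to d=8.1 gives 65.1 − 6.3×8.1 = 14.07 → no gain ✓.
High-fitness (own payoff 65.1 − 4.2×8.1 = 31.08): to d=0 gives 17.8 → no gain ✓; to d=2.2 gives 51.4 − 4.2×2.2 = 42.16 → profitable ✗.
4 of the 6 constraints hold; not an equilibrium.

4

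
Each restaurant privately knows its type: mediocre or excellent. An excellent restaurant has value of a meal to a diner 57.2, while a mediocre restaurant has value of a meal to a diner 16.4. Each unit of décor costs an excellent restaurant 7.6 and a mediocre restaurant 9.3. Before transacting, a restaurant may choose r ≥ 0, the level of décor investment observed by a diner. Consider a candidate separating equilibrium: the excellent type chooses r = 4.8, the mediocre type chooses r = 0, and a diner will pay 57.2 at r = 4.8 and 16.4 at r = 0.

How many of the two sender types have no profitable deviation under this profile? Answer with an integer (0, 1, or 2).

Excellent type: signal → 57.2 − 7.6 × 4.8 = 20.72; deviate to 0 → 16.4. IC holds (20.72 ≥ 16.4).
Mediocre type: stay at 0 → 16.4; mimic → 57.2 − 9.3 × 4.8 = 12.56. IC holds (16.4 ≥ 12.56).
2 of 2 constraints hold, so this is a separating equilibrium.

2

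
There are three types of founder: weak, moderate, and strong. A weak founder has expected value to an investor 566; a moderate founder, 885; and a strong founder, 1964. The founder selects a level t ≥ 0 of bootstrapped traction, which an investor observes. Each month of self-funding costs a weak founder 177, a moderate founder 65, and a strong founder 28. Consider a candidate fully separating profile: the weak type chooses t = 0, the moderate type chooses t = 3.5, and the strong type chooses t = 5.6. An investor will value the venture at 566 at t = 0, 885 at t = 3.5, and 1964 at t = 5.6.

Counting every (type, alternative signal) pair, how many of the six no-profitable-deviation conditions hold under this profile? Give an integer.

Strong (own payoff 1964 − 28×5.6 = 1807.2): to t=0 gives 566 → no gain ✓; to t=3.5 gives 885 − 28×3.5 = 787 → no gain ✓.
Moderate (own payoff 885 − 65×3.5 = 657.5): to t=0 gives 566 → no gain ✓; to t=5.6 gives 1964 − 65×5.6 = 1600 → profitable ✗.
Weak (own payoff 566): to t=3.5 gives 885 − 177×3.5 = 265.5 → no gain ✓; to t=5.6 gives 1964 − 177×5.6 = 972.8 → profitable ✗.
4 of the 6 constraints hold; not an equilibrium.

4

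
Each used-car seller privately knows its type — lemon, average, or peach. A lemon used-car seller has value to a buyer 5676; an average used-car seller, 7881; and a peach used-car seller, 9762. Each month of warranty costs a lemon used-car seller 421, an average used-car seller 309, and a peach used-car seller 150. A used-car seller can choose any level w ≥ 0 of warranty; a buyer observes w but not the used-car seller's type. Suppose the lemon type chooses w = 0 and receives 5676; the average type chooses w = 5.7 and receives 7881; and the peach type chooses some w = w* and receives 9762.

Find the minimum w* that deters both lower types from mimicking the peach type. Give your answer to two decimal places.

11.79

Lemon type (on-path payoff 5676) won't mimic when 5676 ≥ 9762 − 421·w*, i.e. w* ≥ 9.71.
Average type (on-path payoff 7881 − 309×5.7 = 6119.7) won't mimic when 6119.7 ≥ 9762 − 309·w*, i.e. w* ≥ 11.79.
Both must hold, so w* = max(9.71, 11.79) = 11.79. The average type's constraint binds.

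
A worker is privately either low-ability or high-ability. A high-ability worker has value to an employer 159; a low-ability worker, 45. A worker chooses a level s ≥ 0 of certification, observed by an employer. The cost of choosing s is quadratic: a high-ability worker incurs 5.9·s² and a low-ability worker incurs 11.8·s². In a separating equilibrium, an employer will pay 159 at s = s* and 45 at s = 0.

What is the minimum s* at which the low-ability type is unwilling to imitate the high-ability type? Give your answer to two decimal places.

3.11

The low-ability type at s = 0 receives 45; imitating at s* yields 159 − 11.8·s*².
Indifference: 45 = 159 − 11.8·s*², so s*² = (159 − 45) / 11.8 ≈ 9.6610.
s* = √9.6610 ≈ 3.11.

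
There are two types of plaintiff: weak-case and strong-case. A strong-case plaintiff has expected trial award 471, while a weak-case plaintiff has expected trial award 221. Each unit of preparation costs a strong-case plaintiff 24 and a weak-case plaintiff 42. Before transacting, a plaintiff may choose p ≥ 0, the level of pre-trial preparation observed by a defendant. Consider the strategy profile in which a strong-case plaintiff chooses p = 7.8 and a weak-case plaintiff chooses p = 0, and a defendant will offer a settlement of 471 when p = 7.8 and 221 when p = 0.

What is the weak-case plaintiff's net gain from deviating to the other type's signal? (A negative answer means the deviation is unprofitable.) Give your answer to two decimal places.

-77.60

Playing p = 0 the weak-case plaintiff receives 221.
Deviating to p = 7.8 brings payment 471 at cost 42 × 7.8 = 327.6, netting 143.4.
Gain from deviating: 143.4 − 221 = -77.60.
The gain is negative, so the weak-case type's incentive-compatibility constraint is satisfied.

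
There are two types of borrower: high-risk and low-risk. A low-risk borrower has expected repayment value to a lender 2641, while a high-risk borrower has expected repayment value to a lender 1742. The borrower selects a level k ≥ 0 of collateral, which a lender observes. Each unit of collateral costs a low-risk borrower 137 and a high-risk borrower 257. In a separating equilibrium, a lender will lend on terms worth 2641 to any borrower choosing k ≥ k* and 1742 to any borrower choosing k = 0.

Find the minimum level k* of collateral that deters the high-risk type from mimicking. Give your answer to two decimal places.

3.50

A high-risk borrower choosing k = 0 receives 1742.
Imitating at k* instead would pay 2641 at cost 257·k*, netting 2641 − 257·k*.
Indifference: 1742 = 2641 − 257·k*, so k* = (2641 − 1742) / 257 ≈ 3.50.
This is the high-risk type's binding incentive-compatibility constraint; any k ≥ 3.50 sustains separation on that side.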